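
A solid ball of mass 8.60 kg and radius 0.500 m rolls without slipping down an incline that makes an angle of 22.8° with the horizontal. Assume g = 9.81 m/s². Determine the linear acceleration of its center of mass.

a ≈ 2.72 m/s²

Translation along the incline: Mg sinθ − f = Ma.
Rotation about the center: fR = Iα with I = (2/5)MR². No-slip gives a = αR, so f = (I/R²)a = (2/5)M a.
Substituting: Mg sinθ = (1 + 0.4000)Ma, so a = g sinθ/(1 + 0.4000) = (9.81) sin 22.8° / 1.400 = 2.715 m/s².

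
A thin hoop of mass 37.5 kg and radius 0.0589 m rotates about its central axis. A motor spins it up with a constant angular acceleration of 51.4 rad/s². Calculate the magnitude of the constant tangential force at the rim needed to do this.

F ≈ 114 N

I = MR² = (37.5)(0.0589)² = 0.1301 kg·m².
The required torque is τ = Iα = (0.1301)(51.40) = 6.687 N·m.
A tangential force at the rim gives τ = FR, so F = τ/R = 6.687/0.0589 = 113.5 N.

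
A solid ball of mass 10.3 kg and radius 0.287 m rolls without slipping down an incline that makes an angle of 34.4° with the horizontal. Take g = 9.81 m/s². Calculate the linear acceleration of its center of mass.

a ≈ 3.96 m/s²

Translation along the incline: Mg sinθ − f = Ma.
Rotation about the center: fR = Iα with I = (2/5)MR². No-slip gives a = αR, so f = (I/R²)a = (2/5)M a.
Substituting: Mg sinθ = (1 + 0.4000)Ma, so a = g sinθ/(1 + 0.4000) = (9.81) sin 34.4° / 1.400 = 3.959 m/s².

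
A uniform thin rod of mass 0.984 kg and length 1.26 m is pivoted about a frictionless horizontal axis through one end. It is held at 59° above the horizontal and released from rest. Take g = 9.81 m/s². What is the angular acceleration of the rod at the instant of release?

About the pivot, I = (1/3)ML² = (1/3)(0.984)(1.26)² = 0.5207 kg·m².
The weight acts at the center, a distance L/2 = 0.6300 m from the pivot; τ = Mg(L/2) cos 59° = 3.132 N·m.
α = τ/I = 3.132/0.5207 = 6.015 rad/s².

α ≈ 6.01 rad/s²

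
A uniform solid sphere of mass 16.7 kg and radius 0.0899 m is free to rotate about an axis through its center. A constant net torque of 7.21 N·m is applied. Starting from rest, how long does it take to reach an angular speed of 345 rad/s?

t ≈ 2.58 s

I = (2/5)MR² = (2/5)(16.7)(0.0899)² = 0.05399 kg·m².
α = τ/I = 7.21/0.05399 = 133.5 rad/s².
ω = αt ⇒ t = ω/α = 345/133.5 = 2.583 s.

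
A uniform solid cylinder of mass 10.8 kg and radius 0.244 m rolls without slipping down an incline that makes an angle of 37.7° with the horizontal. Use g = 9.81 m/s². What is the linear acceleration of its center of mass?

a ≈ 4.00 m/s²

Translation along the incline: Mg sinθ − f = Ma.
Rotation about the center: fR = Iα with I = ½MR². No-slip gives a = αR, so f = (I/R²)a = (1/2)M a.
Substituting: Mg sinθ = (1 + 0.5000)Ma, so a = g sinθ/(1 + 0.5000) = (9.81) sin 37.7° / 1.500 = 3.999 m/s².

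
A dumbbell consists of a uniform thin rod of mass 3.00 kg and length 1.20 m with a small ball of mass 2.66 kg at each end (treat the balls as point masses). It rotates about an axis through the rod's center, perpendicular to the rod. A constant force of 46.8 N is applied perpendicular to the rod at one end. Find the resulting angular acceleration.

I_rod = (1/12)ML² = (1/12)(3.00)(1.20)² = 0.3600 kg·m².
I_balls = 2·m·(L/2)² = 2(2.66)(0.6000)² = 1.915 kg·m².
Total I = 2.275 kg·m².
τ = F·(L/2) = (46.8)(0.600) = 28.08 N·m.
α = τ/I = 28.08/2.275 = 12.34 rad/s².

α ≈ 12.3 rad/s²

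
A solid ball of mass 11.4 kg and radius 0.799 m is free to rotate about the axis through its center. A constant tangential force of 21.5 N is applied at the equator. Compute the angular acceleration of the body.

I = (2/5)MR² = (2/5)(11.4)(0.799)² = 2.911 kg·m².
τ = F R = (21.5)(0.799) = 17.18 N·m.
Newton's second law for rotation, τ = Iα, gives α = τ/I = 17.18/2.911 = 5.901 rad/s².

α ≈ 5.90 rad/s²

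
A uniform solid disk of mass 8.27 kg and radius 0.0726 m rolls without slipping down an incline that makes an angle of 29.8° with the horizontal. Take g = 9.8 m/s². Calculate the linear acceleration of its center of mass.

a ≈ 3.25 m/s²

Translation along the incline: Mg sinθ − f = Ma.
Rotation about the center: fR = Iα with I = ½MR². No-slip gives a = αR, so f = (I/R²)a = (1/2)M a.
Substituting: Mg sinθ = (1 + 0.5000)Ma, so a = g sinθ/(1 + 0.5000) = (9.8) sin 29.8° / 1.500 = 3.247 m/s².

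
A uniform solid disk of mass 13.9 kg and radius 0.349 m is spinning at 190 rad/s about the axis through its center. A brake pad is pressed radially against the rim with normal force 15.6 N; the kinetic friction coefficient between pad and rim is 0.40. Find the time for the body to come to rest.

t ≈ 73.9 s

I = ½MR² = (1/2)(13.9)(0.349)² = 0.8465 kg·m².
Friction force f = μN = (0.40)(15.6) = 6.240 N at the rim; torque magnitude τ = fR = 2.178 N·m, opposing ω.
|α| = τ/I = 2.178/0.8465 = 2.573 rad/s² (deceleration).
0 = ω₀ − |α|t ⇒ t = ω₀/|α| = 190/2.573 = 73.85 s.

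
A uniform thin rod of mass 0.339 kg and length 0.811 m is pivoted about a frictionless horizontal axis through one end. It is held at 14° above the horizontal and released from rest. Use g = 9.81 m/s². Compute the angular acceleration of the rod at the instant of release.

α ≈ 17.6 rad/s²

About the pivot, I = (1/3)ML² = (1/3)(0.339)(0.811)² = 0.07432 kg·m².
The weight acts at the center, a distance L/2 = 0.4055 m from the pivot; τ = Mg(L/2) cos 14° = 1.308 N·m.
α = τ/I = 1.308/0.07432 = 17.61 rad/s².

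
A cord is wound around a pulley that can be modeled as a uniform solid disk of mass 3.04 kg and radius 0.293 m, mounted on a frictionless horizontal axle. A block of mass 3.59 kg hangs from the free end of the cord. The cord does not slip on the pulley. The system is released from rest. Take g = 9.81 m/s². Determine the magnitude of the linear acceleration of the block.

a ≈ 6.89 m/s²

I = ½MR² = (1/2)(3.04)(0.293)² = 0.1305 kg·m².
Block: mg − T = ma. Pulley: TR = Iα. No-slip: a = αR, so T = (I/R²)a = 1.520·a.
Then mg = (m + 1.520)a, so a = (3.59)(9.81)/(3.59 + 1.520) = 6.892 m/s².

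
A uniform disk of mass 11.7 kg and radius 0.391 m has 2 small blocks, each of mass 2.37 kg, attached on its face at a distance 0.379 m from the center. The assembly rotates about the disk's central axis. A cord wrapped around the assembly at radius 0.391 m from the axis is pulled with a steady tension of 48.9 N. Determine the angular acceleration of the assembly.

I_disk = ½MR² = ½(11.7)(0.391)² = 0.8944 kg·m².
I_blocks = 2·m·r² = 2(2.37)(0.379)² = 0.6809 kg·m².
Total I = 1.575 kg·m².
τ = F r = (48.9)(0.391) = 19.12 N·m.
α = τ/I = 19.12/1.575 = 12.14 rad/s².

α ≈ 12.1 rad/s²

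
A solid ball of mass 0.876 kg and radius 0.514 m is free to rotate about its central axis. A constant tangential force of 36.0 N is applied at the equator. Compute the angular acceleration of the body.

α ≈ 200 rad/s²

I = (2/5)MR² = (2/5)(0.876)(0.514)² = 0.09257 kg·m².
τ = F R = (36.0)(0.514) = 18.50 N·m.
Newton's second law for rotation, τ = Iα, gives α = τ/I = 18.50/0.09257 = 199.9 rad/s².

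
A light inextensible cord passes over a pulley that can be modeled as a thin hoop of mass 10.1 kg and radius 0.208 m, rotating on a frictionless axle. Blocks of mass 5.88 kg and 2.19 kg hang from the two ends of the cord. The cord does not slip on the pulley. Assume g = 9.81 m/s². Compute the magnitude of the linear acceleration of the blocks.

I = MR² = (10.1)(0.208)² = 0.4370 kg·m².
Heavier block: m₁g − T₁ = m₁a. Lighter block: T₂ − m₂g = m₂a.
Pulley: (T₁ − T₂)R = Iα = I(a/R), so T₁ − T₂ = (I/R²)a = 1·M_p a = 10.10·a.
Adding the three: (m₁ − m₂)g = (m₁ + m₂ + 10.10)a, so a = (5.88 − 2.19)(9.81)/(5.88 + 2.19 + 10.10) = 1.992 m/s².

a ≈ 1.99 m/s²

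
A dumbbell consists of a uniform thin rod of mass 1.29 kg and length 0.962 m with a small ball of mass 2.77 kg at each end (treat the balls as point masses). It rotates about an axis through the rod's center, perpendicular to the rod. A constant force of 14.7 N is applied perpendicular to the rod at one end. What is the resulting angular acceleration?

α ≈ 5.12 rad/s²

I_rod = (1/12)ML² = (1/12)(1.29)(0.962)² = 0.09949 kg·m².
I_balls = 2·m·(L/2)² = 2(2.77)(0.4810)² = 1.282 kg·m².
Total I = 1.381 kg·m².
τ = F·(L/2) = (14.7)(0.481) = 7.071 N·m.
α = τ/I = 7.071/1.381 = 5.119 rad/s².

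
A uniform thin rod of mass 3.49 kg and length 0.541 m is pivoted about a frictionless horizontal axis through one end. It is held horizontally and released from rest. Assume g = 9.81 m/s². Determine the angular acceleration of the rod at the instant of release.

α ≈ 27.2 rad/s²

About the pivot, I = (1/3)ML² = (1/3)(3.49)(0.541)² = 0.3405 kg·m².
The weight acts at the center, a distance L/2 = 0.2705 m from the pivot; τ = Mg(L/2) = 9.261 N·m.
α = τ/I = 9.261/0.3405 = 27.20 rad/s².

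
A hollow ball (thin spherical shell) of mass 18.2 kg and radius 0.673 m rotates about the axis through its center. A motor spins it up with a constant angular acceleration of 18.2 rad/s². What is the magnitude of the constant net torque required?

I = (2/3)MR² = (2/3)(18.2)(0.673)² = 5.496 kg·m².
τ = Iα = (5.496)(18.20) = 100.0 N·m.

τ ≈ 100 N·m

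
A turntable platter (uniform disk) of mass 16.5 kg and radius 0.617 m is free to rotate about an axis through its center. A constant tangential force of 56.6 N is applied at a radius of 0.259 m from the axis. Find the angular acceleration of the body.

I = ½MR² = (1/2)(16.5)(0.617)² = 3.141 kg·m².
τ = F·r = (56.6)(0.259) = 14.66 N·m.
From τ = Iα: α = 14.66/3.141 = 4.668 rad/s².

α ≈ 4.67 rad/s²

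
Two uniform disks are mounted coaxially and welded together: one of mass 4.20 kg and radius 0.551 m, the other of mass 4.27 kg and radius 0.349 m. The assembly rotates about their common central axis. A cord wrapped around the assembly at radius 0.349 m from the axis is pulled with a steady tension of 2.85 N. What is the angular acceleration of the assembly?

α ≈ 1.11 rad/s²

I = ½M₁R₁² + ½M₂R₂² = ½(4.20)(0.551)² + ½(4.27)(0.349)² = 0.8976 kg·m².
τ = F r = (2.85)(0.349) = 0.9946 N·m.
α = τ/I = 0.9946/0.8976 = 1.108 rad/s².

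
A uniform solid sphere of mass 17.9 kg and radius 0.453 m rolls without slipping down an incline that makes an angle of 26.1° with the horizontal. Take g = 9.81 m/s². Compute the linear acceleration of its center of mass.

a ≈ 3.08 m/s²

Translation along the incline: Mg sinθ − f = Ma.
Rotation about the center: fR = Iα with I = (2/5)MR². No-slip gives a = αR, so f = (I/R²)a = (2/5)M a.
Substituting: Mg sinθ = (1 + 0.4000)Ma, so a = g sinθ/(1 + 0.4000) = (9.81) sin 26.1° / 1.400 = 3.083 m/s².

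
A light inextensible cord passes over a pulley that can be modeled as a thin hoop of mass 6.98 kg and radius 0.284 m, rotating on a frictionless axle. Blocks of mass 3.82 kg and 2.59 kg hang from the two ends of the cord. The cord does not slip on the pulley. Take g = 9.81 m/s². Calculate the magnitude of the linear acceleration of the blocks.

I = MR² = (6.98)(0.284)² = 0.5630 kg·m².
Heavier block: m₁g − T₁ = m₁a. Lighter block: T₂ − m₂g = m₂a.
Pulley: (T₁ − T₂)R = Iα = I(a/R), so T₁ − T₂ = (I/R²)a = 1·M_p a = 6.980·a.
Adding the three: (m₁ − m₂)g = (m₁ + m₂ + 6.980)a, so a = (3.82 − 2.59)(9.81)/(3.82 + 2.59 + 6.980) = 0.9011 m/s².

a ≈ 0.901 m/s²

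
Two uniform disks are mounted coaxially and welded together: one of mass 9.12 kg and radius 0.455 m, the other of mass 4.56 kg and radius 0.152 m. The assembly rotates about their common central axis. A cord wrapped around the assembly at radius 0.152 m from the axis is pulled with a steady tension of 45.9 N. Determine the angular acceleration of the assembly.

I = ½M₁R₁² + ½M₂R₂² = ½(9.12)(0.455)² + ½(4.56)(0.152)² = 0.9967 kg·m².
τ = F r = (45.9)(0.152) = 6.977 N·m.
α = τ/I = 6.977/0.9967 = 7.000 rad/s².

α ≈ 7.00 rad/s²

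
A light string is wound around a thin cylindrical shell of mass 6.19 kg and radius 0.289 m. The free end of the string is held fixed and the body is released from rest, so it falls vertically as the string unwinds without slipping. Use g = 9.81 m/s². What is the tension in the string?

Translation: Mg − T = Ma. Rotation about the center: TR = Iα with I = MR².
With a = αR: T = (I/R²)a = M a, so Mg = (1 + 1.000)Ma.
a = g/(1 + 1.000) = 9.81/2.000 = 4.905 m/s².
T = 1.000·M·a = (1.000)(6.19)(4.905) = 30.36 N.

T ≈ 30.4 N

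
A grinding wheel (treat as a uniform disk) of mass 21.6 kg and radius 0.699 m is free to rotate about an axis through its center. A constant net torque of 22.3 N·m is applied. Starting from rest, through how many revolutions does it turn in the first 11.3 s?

≈ 42.9 revolutions

I = ½MR² = (1/2)(21.6)(0.699)² = 5.277 kg·m².
α = τ/I = 22.3/5.277 = 4.226 rad/s².
θ = ½αt² = ½(4.226)(11.3)² = 269.8 rad.
Revolutions = θ/(2π) = 42.94.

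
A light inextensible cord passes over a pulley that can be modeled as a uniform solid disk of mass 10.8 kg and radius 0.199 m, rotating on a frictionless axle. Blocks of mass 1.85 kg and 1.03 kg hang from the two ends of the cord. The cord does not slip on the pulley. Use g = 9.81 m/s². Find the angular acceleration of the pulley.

α ≈ 4.88 rad/s²

I = ½MR² = (1/2)(10.8)(0.199)² = 0.2138 kg·m².
Heavier block: m₁g − T₁ = m₁a. Lighter block: T₂ − m₂g = m₂a.
Pulley: (T₁ − T₂)R = Iα = I(a/R), so T₁ − T₂ = (I/R²)a = (1/2)M_p a = 5.400·a.
Adding the three: (m₁ − m₂)g = (m₁ + m₂ + 5.400)a, so a = (1.85 − 1.03)(9.81)/(1.85 + 1.03 + 5.400) = 0.9715 m/s².
α = a/R = 0.9715/0.199 = 4.882 rad/s².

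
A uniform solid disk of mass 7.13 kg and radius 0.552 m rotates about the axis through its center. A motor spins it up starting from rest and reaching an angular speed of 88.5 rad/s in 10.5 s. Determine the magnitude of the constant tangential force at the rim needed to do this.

I = ½MR² = (1/2)(7.13)(0.552)² = 1.086 kg·m².
α = Δω/Δt = (88.5 − 0)/10.5 = 8.429 rad/s².
The required torque is τ = Iα = (1.086)(8.429) = 9.156 N·m.
A tangential force at the rim gives τ = FR, so F = τ/R = 9.156/0.552 = 16.59 N.

F ≈ 16.6 N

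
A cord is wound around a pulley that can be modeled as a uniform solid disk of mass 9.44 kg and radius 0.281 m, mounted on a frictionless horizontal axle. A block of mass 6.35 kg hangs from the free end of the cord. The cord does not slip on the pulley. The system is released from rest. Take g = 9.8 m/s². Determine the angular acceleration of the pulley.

α ≈ 20.0 rad/s²

I = ½MR² = (1/2)(9.44)(0.281)² = 0.3727 kg·m².
Block: mg − T = ma. Pulley: TR = Iα. No-slip: a = αR, so T = (I/R²)a = 4.720·a.
Then mg = (m + 4.720)a, so a = (6.35)(9.8)/(6.35 + 4.720) = 5.621 m/s².
α = a/R = 5.621/0.281 = 20.01 rad/s².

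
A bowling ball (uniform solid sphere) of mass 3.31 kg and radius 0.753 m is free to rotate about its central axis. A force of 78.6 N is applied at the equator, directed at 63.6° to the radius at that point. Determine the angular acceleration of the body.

α ≈ 70.6 rad/s²

I = (2/5)MR² = (2/5)(3.31)(0.753)² = 0.7507 kg·m².
Only the tangential component produces torque: τ = F R sinθ = (78.6)(0.753) sin 63.6° = 53.01 N·m.
Newton's second law for rotation, τ = Iα, gives α = τ/I = 53.01/0.7507 = 70.62 rad/s².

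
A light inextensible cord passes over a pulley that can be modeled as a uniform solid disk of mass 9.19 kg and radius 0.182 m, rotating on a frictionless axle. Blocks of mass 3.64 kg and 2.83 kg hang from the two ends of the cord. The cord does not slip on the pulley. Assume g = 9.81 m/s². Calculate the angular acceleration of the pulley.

α ≈ 3.95 rad/s²

I = ½MR² = (1/2)(9.19)(0.182)² = 0.1522 kg·m².
Heavier block: m₁g − T₁ = m₁a. Lighter block: T₂ − m₂g = m₂a.
Pulley: (T₁ − T₂)R = Iα = I(a/R), so T₁ − T₂ = (I/R²)a = (1/2)M_p a = 4.595·a.
Adding the three: (m₁ − m₂)g = (m₁ + m₂ + 4.595)a, so a = (3.64 − 2.83)(9.81)/(3.64 + 2.83 + 4.595) = 0.7181 m/s².
α = a/R = 0.7181/0.182 = 3.946 rad/s².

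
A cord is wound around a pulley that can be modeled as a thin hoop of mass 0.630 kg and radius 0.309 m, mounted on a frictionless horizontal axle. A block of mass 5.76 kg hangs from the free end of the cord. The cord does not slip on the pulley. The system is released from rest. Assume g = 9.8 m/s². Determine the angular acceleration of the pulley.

I = MR² = (0.630)(0.309)² = 0.06015 kg·m².
Block: mg − T = ma. Pulley: TR = Iα. No-slip: a = αR, so T = (I/R²)a = 0.6300·a.
Then mg = (m + 0.6300)a, so a = (5.76)(9.8)/(5.76 + 0.6300) = 8.834 m/s².
α = a/R = 8.834/0.309 = 28.59 rad/s².

α ≈ 28.6 rad/s²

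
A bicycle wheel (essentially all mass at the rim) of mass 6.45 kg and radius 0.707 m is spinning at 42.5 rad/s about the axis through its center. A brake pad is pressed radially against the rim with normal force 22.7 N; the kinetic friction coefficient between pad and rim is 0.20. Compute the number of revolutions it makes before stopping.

≈ 144 revolutions

I = MR² = (6.45)(0.707)² = 3.224 kg·m².
Friction force f = μN = (0.20)(22.7) = 4.540 N at the rim; torque magnitude τ = fR = 3.210 N·m, opposing ω.
|α| = τ/I = 3.210/3.224 = 0.9956 rad/s² (deceleration).
ω² = ω₀² − 2|α|θ with ω = 0 ⇒ θ = ω₀²/(2|α|) = 907.1 rad = 144.4 rev.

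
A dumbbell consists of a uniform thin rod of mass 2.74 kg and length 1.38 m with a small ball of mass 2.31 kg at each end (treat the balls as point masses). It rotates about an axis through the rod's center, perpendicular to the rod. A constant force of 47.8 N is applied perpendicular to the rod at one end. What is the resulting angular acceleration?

α ≈ 12.5 rad/s²

I_rod = (1/12)ML² = (1/12)(2.74)(1.38)² = 0.4348 kg·m².
I_balls = 2·m·(L/2)² = 2(2.31)(0.6900)² = 2.200 kg·m².
Total I = 2.634 kg·m².
τ = F·(L/2) = (47.8)(0.690) = 32.98 N·m.
α = τ/I = 32.98/2.634 = 12.52 rad/s².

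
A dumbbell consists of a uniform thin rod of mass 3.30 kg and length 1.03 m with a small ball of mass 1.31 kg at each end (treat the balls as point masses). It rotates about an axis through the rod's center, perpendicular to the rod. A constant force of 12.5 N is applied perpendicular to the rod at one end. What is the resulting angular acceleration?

α ≈ 6.52 rad/s²

I_rod = (1/12)ML² = (1/12)(3.30)(1.03)² = 0.2917 kg·m².
I_balls = 2·m·(L/2)² = 2(1.31)(0.5150)² = 0.6949 kg·m².
Total I = 0.9866 kg·m².
τ = F·(L/2) = (12.5)(0.515) = 6.438 N·m.
α = τ/I = 6.438/0.9866 = 6.525 rad/s².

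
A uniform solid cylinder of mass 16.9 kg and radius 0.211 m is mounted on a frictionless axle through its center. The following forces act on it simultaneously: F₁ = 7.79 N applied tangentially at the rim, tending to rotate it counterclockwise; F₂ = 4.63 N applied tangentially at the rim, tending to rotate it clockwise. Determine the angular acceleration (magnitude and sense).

I = ½MR² = (1/2)(16.9)(0.211)² = 0.3762 kg·m².
Taking counterclockwise as positive: τ₁ = +(7.79)(0.211) = +1.644 N·m; τ₂ = −(4.63)(0.211) = −0.9769 N·m.
Net torque τ = 0.6668 N·m.
α = τ/I = 0.6668/0.3762 = 1.772 rad/s².

α ≈ 1.77 rad/s², counterclockwise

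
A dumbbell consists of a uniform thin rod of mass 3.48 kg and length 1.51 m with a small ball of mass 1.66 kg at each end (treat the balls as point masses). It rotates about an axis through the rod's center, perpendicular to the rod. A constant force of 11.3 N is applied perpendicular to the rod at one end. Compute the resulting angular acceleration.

I_rod = (1/12)ML² = (1/12)(3.48)(1.51)² = 0.6612 kg·m².
I_balls = 2·m·(L/2)² = 2(1.66)(0.7550)² = 1.892 kg·m².
Total I = 2.554 kg·m².
τ = F·(L/2) = (11.3)(0.755) = 8.532 N·m.
α = τ/I = 8.532/2.554 = 3.341 rad/s².

α ≈ 3.34 rad/s²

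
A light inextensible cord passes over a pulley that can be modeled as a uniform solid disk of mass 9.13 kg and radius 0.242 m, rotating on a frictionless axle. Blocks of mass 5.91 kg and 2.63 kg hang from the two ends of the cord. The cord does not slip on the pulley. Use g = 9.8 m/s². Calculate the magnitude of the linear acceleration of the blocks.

a ≈ 2.45 m/s²

I = ½MR² = (1/2)(9.13)(0.242)² = 0.2673 kg·m².
Heavier block: m₁g − T₁ = m₁a. Lighter block: T₂ − m₂g = m₂a.
Pulley: (T₁ − T₂)R = Iα = I(a/R), so T₁ − T₂ = (I/R²)a = (1/2)M_p a = 4.565·a.
Adding the three: (m₁ − m₂)g = (m₁ + m₂ + 4.565)a, so a = (5.91 − 2.63)(9.8)/(5.91 + 2.63 + 4.565) = 2.453 m/s².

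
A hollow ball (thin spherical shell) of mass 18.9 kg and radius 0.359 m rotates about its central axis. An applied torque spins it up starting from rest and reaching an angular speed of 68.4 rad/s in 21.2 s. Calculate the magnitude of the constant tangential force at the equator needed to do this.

I = (2/3)MR² = (2/3)(18.9)(0.359)² = 1.624 kg·m².
α = Δω/Δt = (68.4 − 0)/21.2 = 3.226 rad/s².
The required torque is τ = Iα = (1.624)(3.226) = 5.239 N·m.
A tangential force at the equator gives τ = FR, so F = τ/R = 5.239/0.359 = 14.59 N.

F ≈ 14.6 N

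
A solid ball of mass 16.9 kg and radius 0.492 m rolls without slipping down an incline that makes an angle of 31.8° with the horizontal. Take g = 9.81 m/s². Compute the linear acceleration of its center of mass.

Translation along the incline: Mg sinθ − f = Ma.
Rotation about the center: fR = Iα with I = (2/5)MR². No-slip gives a = αR, so f = (I/R²)a = (2/5)M a.
Substituting: Mg sinθ = (1 + 0.4000)Ma, so a = g sinθ/(1 + 0.4000) = (9.81) sin 31.8° / 1.400 = 3.692 m/s².

a ≈ 3.69 m/s²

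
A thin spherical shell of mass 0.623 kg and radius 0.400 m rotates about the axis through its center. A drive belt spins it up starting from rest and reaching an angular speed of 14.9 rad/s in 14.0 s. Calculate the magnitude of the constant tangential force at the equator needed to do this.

F ≈ 0.177 N

I = (2/3)MR² = (2/3)(0.623)(0.400)² = 0.06645 kg·m².
α = Δω/Δt = (14.9 − 0)/14.0 = 1.064 rad/s².
The required torque is τ = Iα = (0.06645)(1.064) = 0.07073 N·m.
A tangential force at the equator gives τ = FR, so F = τ/R = 0.07073/0.400 = 0.1768 N.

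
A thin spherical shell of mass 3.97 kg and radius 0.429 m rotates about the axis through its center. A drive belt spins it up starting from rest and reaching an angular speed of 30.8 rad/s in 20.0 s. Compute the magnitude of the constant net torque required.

τ ≈ 0.750 N·m

I = (2/3)MR² = (2/3)(3.97)(0.429)² = 0.4871 kg·m².
α = Δω/Δt = (30.8 − 0)/20.0 = 1.540 rad/s².
τ = Iα = (0.4871)(1.540) = 0.7501 N·m.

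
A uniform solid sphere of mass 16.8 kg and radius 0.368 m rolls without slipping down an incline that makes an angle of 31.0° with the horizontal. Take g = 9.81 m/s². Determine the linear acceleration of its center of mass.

a ≈ 3.61 m/s²

Translation along the incline: Mg sinθ − f = Ma.
Rotation about the center: fR = Iα with I = (2/5)MR². No-slip gives a = αR, so f = (I/R²)a = (2/5)M a.
Substituting: Mg sinθ = (1 + 0.4000)Ma, so a = g sinθ/(1 + 0.4000) = (9.81) sin 31.0° / 1.400 = 3.609 m/s².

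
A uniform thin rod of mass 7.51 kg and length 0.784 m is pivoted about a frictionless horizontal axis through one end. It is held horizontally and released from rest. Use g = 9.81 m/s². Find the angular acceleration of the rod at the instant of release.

About the pivot, I = (1/3)ML² = (1/3)(7.51)(0.784)² = 1.539 kg·m².
The weight acts at the center, a distance L/2 = 0.3920 m from the pivot; τ = Mg(L/2) = 28.88 N·m.
α = τ/I = 28.88/1.539 = 18.77 rad/s².

α ≈ 18.8 rad/s²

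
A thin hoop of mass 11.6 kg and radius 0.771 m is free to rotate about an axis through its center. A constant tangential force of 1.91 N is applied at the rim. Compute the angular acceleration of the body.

α ≈ 0.214 rad/s²

I = MR² = (11.6)(0.771)² = 6.896 kg·m².
τ = F R = (1.91)(0.771) = 1.473 N·m.
Newton's second law for rotation, τ = Iα, gives α = τ/I = 1.473/6.896 = 0.2136 rad/s².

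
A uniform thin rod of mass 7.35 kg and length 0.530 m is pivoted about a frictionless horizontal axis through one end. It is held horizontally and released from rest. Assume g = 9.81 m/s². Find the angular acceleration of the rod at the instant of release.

α ≈ 27.8 rad/s²

About the pivot, I = (1/3)ML² = (1/3)(7.35)(0.530)² = 0.6882 kg·m².
The weight acts at the center, a distance L/2 = 0.2650 m from the pivot; τ = Mg(L/2) = 19.11 N·m.
α = τ/I = 19.11/0.6882 = 27.76 rad/s².
(Equivalently α = (3g/(2L)) = 27.76 rad/s².)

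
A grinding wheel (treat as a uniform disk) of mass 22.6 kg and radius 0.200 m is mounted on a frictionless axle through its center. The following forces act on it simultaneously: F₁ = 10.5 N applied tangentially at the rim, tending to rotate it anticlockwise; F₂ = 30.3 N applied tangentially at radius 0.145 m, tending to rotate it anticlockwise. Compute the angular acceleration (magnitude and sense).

α ≈ 14.4 rad/s², anticlockwise

I = ½MR² = (1/2)(22.6)(0.200)² = 0.4520 kg·m².
Taking anticlockwise as positive: τ₁ = +(10.5)(0.200) = +2.100 N·m; τ₂ = +(30.3)(0.145) = +4.393 N·m.
Net torque τ = 6.493 N·m.
α = τ/I = 6.493/0.4520 = 14.37 rad/s².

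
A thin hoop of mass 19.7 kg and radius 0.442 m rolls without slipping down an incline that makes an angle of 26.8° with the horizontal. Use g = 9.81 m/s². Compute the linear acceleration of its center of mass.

a ≈ 2.21 m/s²

Translation along the incline: Mg sinθ − f = Ma.
Rotation about the center: fR = Iα with I = MR². No-slip gives a = αR, so f = (I/R²)a = M a.
Substituting: Mg sinθ = (1 + 1.000)Ma, so a = g sinθ/(1 + 1.000) = (9.81) sin 26.8° / 2.000 = 2.212 m/s².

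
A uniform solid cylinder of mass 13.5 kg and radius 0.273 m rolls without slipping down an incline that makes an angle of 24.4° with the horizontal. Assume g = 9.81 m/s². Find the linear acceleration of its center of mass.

a ≈ 2.70 m/s²

Translation along the incline: Mg sinθ − f = Ma.
Rotation about the center: fR = Iα with I = ½MR². No-slip gives a = αR, so f = (I/R²)a = (1/2)M a.
Substituting: Mg sinθ = (1 + 0.5000)Ma, so a = g sinθ/(1 + 0.5000) = (9.81) sin 24.4° / 1.500 = 2.702 m/s².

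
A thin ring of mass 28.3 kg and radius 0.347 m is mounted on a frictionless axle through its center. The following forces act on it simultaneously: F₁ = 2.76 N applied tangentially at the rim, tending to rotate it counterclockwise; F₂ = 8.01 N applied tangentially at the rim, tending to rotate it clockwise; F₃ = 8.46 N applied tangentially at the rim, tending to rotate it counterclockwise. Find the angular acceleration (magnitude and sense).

I = MR² = (28.3)(0.347)² = 3.408 kg·m².
Taking counterclockwise as positive: τ₁ = +(2.76)(0.347) = +0.9577 N·m; τ₂ = −(8.01)(0.347) = −2.779 N·m; τ₃ = +(8.46)(0.347) = +2.936 N·m.
Net torque τ = 1.114 N·m.
α = τ/I = 1.114/3.408 = 0.3269 rad/s².

α ≈ 0.327 rad/s², counterclockwise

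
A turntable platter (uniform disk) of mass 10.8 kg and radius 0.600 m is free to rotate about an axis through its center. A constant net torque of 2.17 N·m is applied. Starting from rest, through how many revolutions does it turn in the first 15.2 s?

≈ 20.5 revolutions

I = ½MR² = (1/2)(10.8)(0.600)² = 1.944 kg·m².
α = τ/I = 2.17/1.944 = 1.116 rad/s².
θ = ½αt² = ½(1.116)(15.2)² = 128.9 rad.
Revolutions = θ/(2π) = 20.52.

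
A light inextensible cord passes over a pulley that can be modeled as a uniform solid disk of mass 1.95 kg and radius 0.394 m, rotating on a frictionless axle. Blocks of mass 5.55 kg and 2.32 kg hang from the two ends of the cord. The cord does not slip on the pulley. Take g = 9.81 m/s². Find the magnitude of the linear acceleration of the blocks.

a ≈ 3.58 m/s²

I = ½MR² = (1/2)(1.95)(0.394)² = 0.1514 kg·m².
Heavier block: m₁g − T₁ = m₁a. Lighter block: T₂ − m₂g = m₂a.
Pulley: (T₁ − T₂)R = Iα = I(a/R), so T₁ − T₂ = (I/R²)a = (1/2)M_p a = 0.9750·a.
Adding the three: (m₁ − m₂)g = (m₁ + m₂ + 0.9750)a, so a = (5.55 − 2.32)(9.81)/(5.55 + 2.32 + 0.9750) = 3.582 m/s².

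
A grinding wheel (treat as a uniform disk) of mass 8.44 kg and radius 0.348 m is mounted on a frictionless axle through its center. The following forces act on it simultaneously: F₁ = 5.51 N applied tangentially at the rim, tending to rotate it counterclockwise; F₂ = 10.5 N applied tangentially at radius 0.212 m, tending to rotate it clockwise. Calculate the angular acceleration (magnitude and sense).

α ≈ 0.604 rad/s², clockwise

I = ½MR² = (1/2)(8.44)(0.348)² = 0.5111 kg·m².
Taking counterclockwise as positive: τ₁ = +(5.51)(0.348) = +1.917 N·m; τ₂ = −(10.5)(0.212) = −2.226 N·m.
Net torque τ = -0.3085 N·m.
α = τ/I = -0.3085/0.5111 = -0.6037 rad/s².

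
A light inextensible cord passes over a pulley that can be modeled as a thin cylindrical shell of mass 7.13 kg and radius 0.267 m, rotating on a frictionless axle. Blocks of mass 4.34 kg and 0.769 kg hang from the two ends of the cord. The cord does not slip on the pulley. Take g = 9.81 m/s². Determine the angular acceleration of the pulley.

I = MR² = (7.13)(0.267)² = 0.5083 kg·m².
Heavier block: m₁g − T₁ = m₁a. Lighter block: T₂ − m₂g = m₂a.
Pulley: (T₁ − T₂)R = Iα = I(a/R), so T₁ − T₂ = (I/R²)a = 1·M_p a = 7.130·a.
Adding the three: (m₁ − m₂)g = (m₁ + m₂ + 7.130)a, so a = (4.34 − 0.769)(9.81)/(4.34 + 0.769 + 7.130) = 2.862 m/s².
α = a/R = 2.862/0.267 = 10.72 rad/s².

α ≈ 10.7 rad/s²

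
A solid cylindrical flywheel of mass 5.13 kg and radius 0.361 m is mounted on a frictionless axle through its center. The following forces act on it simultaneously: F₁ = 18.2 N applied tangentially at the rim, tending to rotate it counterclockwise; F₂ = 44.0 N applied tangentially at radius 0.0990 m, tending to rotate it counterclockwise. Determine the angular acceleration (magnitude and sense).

I = ½MR² = (1/2)(5.13)(0.361)² = 0.3343 kg·m².
Taking counterclockwise as positive: τ₁ = +(18.2)(0.361) = +6.570 N·m; τ₂ = +(44.0)(0.0990) = +4.356 N·m.
Net torque τ = 10.93 N·m.
α = τ/I = 10.93/0.3343 = 32.69 rad/s².

α ≈ 32.7 rad/s², counterclockwise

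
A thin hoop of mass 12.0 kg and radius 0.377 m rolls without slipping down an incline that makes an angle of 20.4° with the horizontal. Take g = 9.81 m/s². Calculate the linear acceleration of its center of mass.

a ≈ 1.71 m/s²

Translation along the incline: Mg sinθ − f = Ma.
Rotation about the center: fR = Iα with I = MR². No-slip gives a = αR, so f = (I/R²)a = M a.
Substituting: Mg sinθ = (1 + 1.000)Ma, so a = g sinθ/(1 + 1.000) = (9.81) sin 20.4° / 2.000 = 1.710 m/s².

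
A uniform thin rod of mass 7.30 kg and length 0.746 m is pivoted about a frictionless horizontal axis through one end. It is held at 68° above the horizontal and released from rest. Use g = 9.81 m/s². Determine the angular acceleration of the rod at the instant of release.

α ≈ 7.39 rad/s²

About the pivot, I = (1/3)ML² = (1/3)(7.30)(0.746)² = 1.354 kg·m².
The weight acts at the center, a distance L/2 = 0.3730 m from the pivot; τ = Mg(L/2) cos 68° = 10.01 N·m.
α = τ/I = 10.01/1.354 = 7.389 rad/s².
(Equivalently α = (3g/(2L)) cos 68° = 7.389 rad/s².)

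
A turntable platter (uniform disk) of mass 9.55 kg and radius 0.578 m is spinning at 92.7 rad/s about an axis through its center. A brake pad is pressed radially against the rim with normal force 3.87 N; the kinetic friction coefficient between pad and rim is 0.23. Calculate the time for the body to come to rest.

t ≈ 287 s

I = ½MR² = (1/2)(9.55)(0.578)² = 1.595 kg·m².
Friction force f = μN = (0.23)(3.87) = 0.8901 N at the rim; torque magnitude τ = fR = 0.5145 N·m, opposing ω.
|α| = τ/I = 0.5145/1.595 = 0.3225 rad/s² (deceleration).
0 = ω₀ − |α|t ⇒ t = ω₀/|α| = 92.7/0.3225 = 287.4 s.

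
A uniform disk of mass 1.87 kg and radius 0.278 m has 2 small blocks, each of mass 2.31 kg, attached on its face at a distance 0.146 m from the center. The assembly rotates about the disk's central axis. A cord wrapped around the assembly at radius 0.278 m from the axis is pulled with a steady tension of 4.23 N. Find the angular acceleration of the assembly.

I_disk = ½MR² = ½(1.87)(0.278)² = 0.07226 kg·m².
I_blocks = 2·m·r² = 2(2.31)(0.146)² = 0.09848 kg·m².
Total I = 0.1707 kg·m².
τ = F r = (4.23)(0.278) = 1.176 N·m.
α = τ/I = 1.176/0.1707 = 6.887 rad/s².

α ≈ 6.89 rad/s²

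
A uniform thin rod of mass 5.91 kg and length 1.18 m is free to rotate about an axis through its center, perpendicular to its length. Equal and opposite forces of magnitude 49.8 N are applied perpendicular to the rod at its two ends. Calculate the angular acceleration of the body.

α ≈ 85.7 rad/s²

I = (1/12)ML² = (1/12)(5.91)(1.18)² = 0.6858 kg·m².
The couple gives τ = F·(L/2) + F·(L/2) = F L = (49.8)(1.18) = 58.76 N·m.
From τ = Iα: α = 58.76/0.6858 = 85.69 rad/s².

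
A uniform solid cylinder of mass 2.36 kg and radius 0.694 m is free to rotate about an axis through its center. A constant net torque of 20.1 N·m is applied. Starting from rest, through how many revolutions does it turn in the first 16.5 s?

I = ½MR² = (1/2)(2.36)(0.694)² = 0.5683 kg·m².
α = τ/I = 20.1/0.5683 = 35.37 rad/s².
θ = ½αt² = ½(35.37)(16.5)² = 4814 rad.
Revolutions = θ/(2π) = 766.2.

≈ 766 revolutions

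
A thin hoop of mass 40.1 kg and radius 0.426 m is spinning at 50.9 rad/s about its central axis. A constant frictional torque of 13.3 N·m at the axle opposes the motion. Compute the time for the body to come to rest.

t ≈ 27.9 s

I = MR² = (40.1)(0.426)² = 7.277 kg·m².
The net torque has magnitude 13.3 N·m, opposing ω.
|α| = τ/I = 13.30/7.277 = 1.828 rad/s² (deceleration).
0 = ω₀ − |α|t ⇒ t = ω₀/|α| = 50.9/1.828 = 27.85 s.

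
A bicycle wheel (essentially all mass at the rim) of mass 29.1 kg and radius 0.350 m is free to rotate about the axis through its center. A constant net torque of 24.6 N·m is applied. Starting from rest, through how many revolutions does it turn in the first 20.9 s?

I = MR² = (29.1)(0.350)² = 3.565 kg·m².
α = τ/I = 24.6/3.565 = 6.901 rad/s².
θ = ½αt² = ½(6.901)(20.9)² = 1507 rad.
Revolutions = θ/(2π) = 239.9.

≈ 240 revolutions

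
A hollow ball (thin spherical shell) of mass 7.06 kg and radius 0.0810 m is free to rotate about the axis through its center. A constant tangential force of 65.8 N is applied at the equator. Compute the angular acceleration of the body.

I = (2/3)MR² = (2/3)(7.06)(0.0810)² = 0.03088 kg·m².
τ = F R = (65.8)(0.0810) = 5.330 N·m.
From τ = Iα: α = 5.330/0.03088 = 172.6 rad/s².

α ≈ 173 rad/s²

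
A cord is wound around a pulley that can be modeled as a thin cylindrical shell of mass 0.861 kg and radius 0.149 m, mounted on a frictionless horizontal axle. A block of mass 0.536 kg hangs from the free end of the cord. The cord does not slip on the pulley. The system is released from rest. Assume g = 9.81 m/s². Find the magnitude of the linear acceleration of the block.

a ≈ 3.76 m/s²

I = MR² = (0.861)(0.149)² = 0.01912 kg·m².
Block: mg − T = ma. Pulley: TR = Iα. No-slip: a = αR, so T = (I/R²)a = 0.8610·a.
Then mg = (m + 0.8610)a, so a = (0.536)(9.81)/(0.536 + 0.8610) = 3.764 m/s².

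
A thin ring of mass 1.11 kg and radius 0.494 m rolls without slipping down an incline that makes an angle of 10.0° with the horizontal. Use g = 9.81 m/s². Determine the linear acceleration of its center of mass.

a ≈ 0.852 m/s²

Translation along the incline: Mg sinθ − f = Ma.
Rotation about the center: fR = Iα with I = MR². No-slip gives a = αR, so f = (I/R²)a = M a.
Substituting: Mg sinθ = (1 + 1.000)Ma, so a = g sinθ/(1 + 1.000) = (9.81) sin 10.0° / 2.000 = 0.8517 m/s².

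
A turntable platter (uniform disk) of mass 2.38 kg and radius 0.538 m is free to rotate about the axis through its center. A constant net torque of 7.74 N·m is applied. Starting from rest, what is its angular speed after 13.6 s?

I = ½MR² = (1/2)(2.38)(0.538)² = 0.3444 kg·m².
α = τ/I = 7.74/0.3444 = 22.47 rad/s².
ω = ω₀ + αt = 0 + (22.47)(13.6) = 305.6 rad/s.

ω ≈ 306 rad/s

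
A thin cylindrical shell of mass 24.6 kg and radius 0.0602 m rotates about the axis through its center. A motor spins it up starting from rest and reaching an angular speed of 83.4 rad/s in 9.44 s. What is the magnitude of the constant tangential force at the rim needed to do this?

I = MR² = (24.6)(0.0602)² = 0.08915 kg·m².
α = Δω/Δt = (83.4 − 0)/9.44 = 8.835 rad/s².
The required torque is τ = Iα = (0.08915)(8.835) = 0.7876 N·m.
A tangential force at the rim gives τ = FR, so F = τ/R = 0.7876/0.0602 = 13.08 N.

F ≈ 13.1 N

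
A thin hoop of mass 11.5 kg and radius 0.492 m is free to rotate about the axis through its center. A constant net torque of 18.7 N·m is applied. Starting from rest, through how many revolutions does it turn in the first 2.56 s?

≈ 3.50 revolutions

I = MR² = (11.5)(0.492)² = 2.784 kg·m².
α = τ/I = 18.7/2.784 = 6.718 rad/s².
θ = ½αt² = ½(6.718)(2.56)² = 22.01 rad.
Revolutions = θ/(2π) = 3.503.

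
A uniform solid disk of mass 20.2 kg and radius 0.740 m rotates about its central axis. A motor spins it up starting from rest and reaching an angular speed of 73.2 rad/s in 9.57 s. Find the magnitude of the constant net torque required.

I = ½MR² = (1/2)(20.2)(0.740)² = 5.531 kg·m².
α = Δω/Δt = (73.2 − 0)/9.57 = 7.649 rad/s².
τ = Iα = (5.531)(7.649) = 42.30 N·m.

τ ≈ 42.3 N·m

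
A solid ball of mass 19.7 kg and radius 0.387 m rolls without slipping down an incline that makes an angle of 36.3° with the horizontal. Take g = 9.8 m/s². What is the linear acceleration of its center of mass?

Translation along the incline: Mg sinθ − f = Ma.
Rotation about the center: fR = Iα with I = (2/5)MR². No-slip gives a = αR, so f = (I/R²)a = (2/5)M a.
Substituting: Mg sinθ = (1 + 0.4000)Ma, so a = g sinθ/(1 + 0.4000) = (9.8) sin 36.3° / 1.400 = 4.144 m/s².

a ≈ 4.14 m/s²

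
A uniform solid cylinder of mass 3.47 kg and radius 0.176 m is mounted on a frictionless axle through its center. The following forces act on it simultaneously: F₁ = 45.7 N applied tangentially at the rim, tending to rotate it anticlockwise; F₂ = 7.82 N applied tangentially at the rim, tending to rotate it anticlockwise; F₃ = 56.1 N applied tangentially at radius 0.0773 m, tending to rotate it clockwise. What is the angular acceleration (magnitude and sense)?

α ≈ 94.6 rad/s², anticlockwise

I = ½MR² = (1/2)(3.47)(0.176)² = 0.05374 kg·m².
Taking anticlockwise as positive: τ₁ = +(45.7)(0.176) = +8.043 N·m; τ₂ = +(7.82)(0.176) = +1.376 N·m; τ₃ = −(56.1)(0.0773) = −4.337 N·m.
Net torque τ = 5.083 N·m.
α = τ/I = 5.083/0.05374 = 94.58 rad/s².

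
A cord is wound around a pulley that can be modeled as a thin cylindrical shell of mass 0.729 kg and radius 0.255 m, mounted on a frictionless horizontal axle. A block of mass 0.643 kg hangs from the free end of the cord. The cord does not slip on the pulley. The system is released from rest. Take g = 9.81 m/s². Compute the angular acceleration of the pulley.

α ≈ 18.0 rad/s²

I = MR² = (0.729)(0.255)² = 0.04740 kg·m².
Block: mg − T = ma. Pulley: TR = Iα. No-slip: a = αR, so T = (I/R²)a = 0.7290·a.
Then mg = (m + 0.7290)a, so a = (0.643)(9.81)/(0.643 + 0.7290) = 4.598 m/s².
α = a/R = 4.598/0.255 = 18.03 rad/s².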